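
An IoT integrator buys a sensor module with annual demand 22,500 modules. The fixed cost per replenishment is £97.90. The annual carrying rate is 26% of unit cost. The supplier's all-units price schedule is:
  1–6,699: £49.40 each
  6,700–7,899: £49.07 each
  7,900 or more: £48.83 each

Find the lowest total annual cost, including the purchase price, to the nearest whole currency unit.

TC* ≈ £1,119,022

Holding cost per unit per year at price C is H = 0.26·C.
For each price level, check whether its EOQ is feasible; otherwise the best quantity at that price is the breakpoint.
EOQ at £49.40 = 585.7 (feasible in tier 1): TC = 22,500×£49.40 + (22,500/585.7)×97.9 + (585.7/2)×0.26×£49.40 = £1,119,022.25.
EOQ at £49.07 = 587.6 < 6700, so use break Q=6700: TC = 22,500×£49.07 + (22,500/6700.0)×97.9 + (6700.0/2)×0.26×£49.07 = £1,147,143.74.
EOQ at £48.83 = 589.1 < 7900, so use break Q=7900: TC = 22,500×£48.83 + (22,500/7900.0)×97.9 + (7900.0/2)×0.26×£48.83 = £1,149,102.24.
Lowest total cost among the candidates is at Q = 585.7.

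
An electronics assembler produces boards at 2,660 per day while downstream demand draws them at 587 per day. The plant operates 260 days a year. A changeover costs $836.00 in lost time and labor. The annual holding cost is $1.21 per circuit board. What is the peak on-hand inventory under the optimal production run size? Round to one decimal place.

Annual demand D = 587 × 260 = 152,620.
Production build-up factor (1 − d/p) = 1 − 587/2,660 = 0.7793.
Q* = √(2DS / (H(1 − d/p))) = √(2 × 152,620 × 836 / (1.21 × 0.7793)).
= √(255,180,640 / 0.943) ≈ 16450.244.
Maximum inventory = Q*(1 − d/p) = 16450.244 × 0.7793 ≈ 12820.059.

I_max ≈ 12,820.1 boards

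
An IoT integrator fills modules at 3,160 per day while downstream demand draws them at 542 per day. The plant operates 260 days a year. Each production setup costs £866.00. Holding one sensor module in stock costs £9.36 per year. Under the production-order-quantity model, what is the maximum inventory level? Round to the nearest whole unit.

I_max ≈ 4,648 modules

Annual demand D = 542 × 260 = 140,920.
Production build-up factor (1 − d/p) = 1 − 542/3,160 = 0.8285.
Q* = √(2DS / (H(1 − d/p))) = √(2 × 140,920 × 866 / (9.36 × 0.8285)).
= √(244,073,440 / 7.7546) ≈ 5610.235.
Maximum inventory = Q*(1 − d/p) = 5610.235 × 0.8285 ≈ 4647.973.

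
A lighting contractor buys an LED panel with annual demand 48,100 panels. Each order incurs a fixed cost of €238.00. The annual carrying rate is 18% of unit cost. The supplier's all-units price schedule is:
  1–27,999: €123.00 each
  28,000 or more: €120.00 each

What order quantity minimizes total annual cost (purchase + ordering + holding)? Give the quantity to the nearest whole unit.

Holding cost per unit per year at price C is H = 0.18·C.
Candidates are each tier's EOQ (if it falls in that tier) and each price-break quantity.
EOQ at €123.00 = 1016.9 (feasible in tier 1): TC = 48,100×€123.00 + (48,100/1016.9)×238 + (1016.9/2)×0.18×€123.00 = €5,938,814.63.
EOQ at €120.00 = 1029.6 < 28000, so use break Q=28000: TC = 48,100×€120.00 + (48,100/28000.0)×238 + (28000.0/2)×0.18×€120.00 = €6,074,808.85.
Lowest total cost is €5,938,814.63 at Q = 1016.9.

Q* ≈ 1,017 panels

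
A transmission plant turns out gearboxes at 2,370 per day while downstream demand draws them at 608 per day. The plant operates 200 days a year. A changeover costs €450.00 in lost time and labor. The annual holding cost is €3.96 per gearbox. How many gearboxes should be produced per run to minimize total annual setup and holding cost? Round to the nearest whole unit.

Annual demand D = 608 × 200 = 121,600.
Production build-up factor (1 − d/p) = 1 − 608/2,370 = 0.7435.
Q* = √(2DS / (H(1 − d/p))) = √(2 × 121,600 × 450 / (3.96 × 0.7435)).
= √(109,440,000 / 2.9441) ≈ 6096.936.

Q* ≈ 6,097 gearboxes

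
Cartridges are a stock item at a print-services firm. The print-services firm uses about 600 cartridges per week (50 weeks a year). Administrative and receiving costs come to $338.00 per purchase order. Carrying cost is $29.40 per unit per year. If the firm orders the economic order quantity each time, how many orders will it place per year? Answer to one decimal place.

N ≈ 36.1 orders per year

Annual demand D = 600 × 50 = 30,000.
The optimal lot size = √(2DS/H) = √(2 × 30,000 × 338 / 29.4) ≈ 830.54.
Orders per year = D / Q* = 30,000 / 830.54 ≈ 36.121.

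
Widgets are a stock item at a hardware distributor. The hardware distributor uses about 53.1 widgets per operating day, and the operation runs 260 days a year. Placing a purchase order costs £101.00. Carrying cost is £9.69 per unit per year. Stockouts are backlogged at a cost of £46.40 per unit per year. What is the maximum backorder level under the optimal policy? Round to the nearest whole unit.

S* ≈ 102 widgets

Annual demand D = 53.1 × 260 = 13,806.
With planned backorders, Q* = √(2DS/H) · √((H+B)/B).
√(2DS/H) = √(2 × 13,806 × 101 / 9.69) = 536.473.
√((H+B)/B) = √((9.69+46.4)/46.4) = 1.0995.
Q* ≈ 589.836.
S* = Q* · H/(H+B) = 589.836 × 9.69/56.09 ≈ 101.899.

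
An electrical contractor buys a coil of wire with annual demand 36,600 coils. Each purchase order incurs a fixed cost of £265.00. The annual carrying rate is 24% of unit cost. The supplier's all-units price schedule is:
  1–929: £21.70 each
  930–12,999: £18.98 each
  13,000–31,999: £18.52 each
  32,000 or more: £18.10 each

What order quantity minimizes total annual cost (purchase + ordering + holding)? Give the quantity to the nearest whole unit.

Q* ≈ 2,064 coils

Holding cost per unit per year at price C is H = 0.24·C.
Evaluate total cost at each tier's feasible EOQ or, if the EOQ is below the tier, at the tier's minimum quantity.
Tier 1 (£21.70): EOQ = 1929.9 exceeds tier's upper bound 929, so this tier is dominated.
EOQ at £18.98 = 2063.6 (feasible in tier 2): TC = 36,600×£18.98 + (36,600/2063.6)×265 + (2063.6/2)×0.24×£18.98 = £704,068.09.
EOQ at £18.52 = 2089.1 < 13000, so use break Q=13000: TC = 36,600×£18.52 + (36,600/13000.0)×265 + (13000.0/2)×0.24×£18.52 = £707,469.28.
EOQ at £18.10 = 2113.2 < 32000, so use break Q=32000: TC = 36,600×£18.10 + (36,600/32000.0)×265 + (32000.0/2)×0.24×£18.10 = £732,267.09.
Lowest total cost is £704,068.09 at Q = 2063.6.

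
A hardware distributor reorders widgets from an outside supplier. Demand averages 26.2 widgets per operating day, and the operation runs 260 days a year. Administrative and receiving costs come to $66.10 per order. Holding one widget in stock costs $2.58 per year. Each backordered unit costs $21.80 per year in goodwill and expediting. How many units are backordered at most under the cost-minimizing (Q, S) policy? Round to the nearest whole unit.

S* ≈ 66 widgets

Annual demand D = 26.2 × 260 = 6,812.
With planned backorders, Q* = √(2DS/H) · √((H+B)/B).
√(2DS/H) = √(2 × 6,812 × 66.1 / 2.58) = 590.804.
√((H+B)/B) = √((2.58+21.8)/21.8) = 1.0575.
Q* ≈ 624.787.
S* = Q* · H/(H+B) = 624.787 × 2.58/24.38 ≈ 66.118.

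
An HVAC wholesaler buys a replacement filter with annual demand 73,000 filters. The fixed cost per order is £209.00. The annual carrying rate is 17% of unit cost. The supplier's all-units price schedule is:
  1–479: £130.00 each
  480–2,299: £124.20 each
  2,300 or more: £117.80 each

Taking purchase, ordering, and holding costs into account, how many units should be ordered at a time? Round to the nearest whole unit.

Q* ≈ 2,300 filters

Holding cost per unit per year at price C is H = 0.17·C.
Candidates are each tier's EOQ (if it falls in that tier) and each price-break quantity.
Tier 1 (£130.00): EOQ = 1175.0 exceeds tier's upper bound 479, so this tier is dominated.
EOQ at £124.20 = 1202.2 (feasible in tier 2): TC = 73,000×£124.20 + (73,000/1202.2)×209 + (1202.2/2)×0.17×£124.20 = £9,091,982.53.
EOQ at £117.80 = 1234.4 < 2300, so use break Q=2300: TC = 73,000×£117.80 + (73,000/2300.0)×209 + (2300.0/2)×0.17×£117.80 = £8,629,063.38.
Lowest total cost is £8,629,063.38 at Q = 2300.0.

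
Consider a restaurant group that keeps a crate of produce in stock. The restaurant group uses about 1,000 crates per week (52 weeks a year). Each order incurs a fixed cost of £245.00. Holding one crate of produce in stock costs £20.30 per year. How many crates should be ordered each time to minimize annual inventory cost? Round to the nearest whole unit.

Annual demand D = 1,000 × 52 = 52,000.
EOQ = √(2DS / H) = √(2 × 52,000 × 245 / 20.3).
= √(25,480,000 / 20.3) = √1,255,172.4138 ≈ 1120.345.

Q* ≈ 1,120 crates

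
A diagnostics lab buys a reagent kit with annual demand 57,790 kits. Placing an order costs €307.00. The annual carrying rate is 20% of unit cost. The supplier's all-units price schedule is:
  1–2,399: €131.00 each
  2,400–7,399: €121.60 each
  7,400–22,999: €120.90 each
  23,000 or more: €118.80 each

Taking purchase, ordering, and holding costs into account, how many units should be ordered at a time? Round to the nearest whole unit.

Holding cost per unit per year at price C is H = 0.20·C.
Evaluate total cost at each tier's feasible EOQ or, if the EOQ is below the tier, at the tier's minimum quantity.
EOQ at €131.00 = 1163.8 (feasible in tier 1): TC = 57,790×€131.00 + (57,790/1163.8)×307 + (1163.8/2)×0.20×€131.00 = €7,600,980.26.
EOQ at €121.60 = 1207.9 < 2400, so use break Q=2400: TC = 57,790×€121.60 + (57,790/2400.0)×307 + (2400.0/2)×0.20×€121.60 = €7,063,840.30.
EOQ at €120.90 = 1211.4 < 7400, so use break Q=7400: TC = 57,790×€120.90 + (57,790/7400.0)×307 + (7400.0/2)×0.20×€120.90 = €7,078,674.50.
EOQ at €118.80 = 1222.0 < 23000, so use break Q=23000: TC = 57,790×€118.80 + (57,790/23000.0)×307 + (23000.0/2)×0.20×€118.80 = €7,139,463.37.
Lowest total cost is €7,063,840.30 at Q = 2400.0.

Q* ≈ 2,400 kits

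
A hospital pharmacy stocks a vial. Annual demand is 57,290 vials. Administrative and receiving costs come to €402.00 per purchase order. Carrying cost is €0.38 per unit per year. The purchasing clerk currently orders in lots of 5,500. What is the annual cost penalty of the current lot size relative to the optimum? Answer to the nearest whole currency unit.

EOQ = √(2DS/H) = √(2 × 57,290 × 402 / 0.38) ≈ 11009.70.
Cost at Q* = (D/Q*)S + (Q*/2)H = √(2DSH) ≈ €4,183.69.
Cost at Q = 5,500: (57,290/5,500)×402 + (5,500/2)×0.38 = €4,187.38 + €1,045.00 = €5,232.38.
Excess = €5,232.38 − €4,183.69 = €1,048.69.

Extra cost ≈ €1,049 per year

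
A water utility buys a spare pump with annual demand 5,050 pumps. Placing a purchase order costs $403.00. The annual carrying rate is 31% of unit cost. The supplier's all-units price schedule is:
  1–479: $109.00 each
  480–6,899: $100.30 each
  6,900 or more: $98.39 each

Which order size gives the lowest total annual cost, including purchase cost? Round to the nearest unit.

Q* ≈ 480 pumps

Holding cost per unit per year at price C is H = 0.31·C.
For each price level, check whether its EOQ is feasible; otherwise the best quantity at that price is the breakpoint.
EOQ at $109.00 = 347.1 (feasible in tier 1): TC = 5,050×$109.00 + (5,050/347.1)×403 + (347.1/2)×0.31×$109.00 = $562,177.55.
EOQ at $100.30 = 361.8 < 480, so use break Q=480: TC = 5,050×$100.30 + (5,050/480.0)×403 + (480.0/2)×0.31×$100.30 = $518,217.22.
EOQ at $98.39 = 365.3 < 6900, so use break Q=6900: TC = 5,050×$98.39 + (5,050/6900.0)×403 + (6900.0/2)×0.31×$98.39 = $602,392.55.
Lowest total cost is $518,217.22 at Q = 480.0.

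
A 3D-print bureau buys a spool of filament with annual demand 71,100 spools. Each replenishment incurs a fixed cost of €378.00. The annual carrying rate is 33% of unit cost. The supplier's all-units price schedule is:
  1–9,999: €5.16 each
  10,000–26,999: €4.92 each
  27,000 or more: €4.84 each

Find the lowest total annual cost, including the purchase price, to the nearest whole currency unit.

Holding cost per unit per year at price C is H = 0.33·C.
Evaluate total cost at each tier's feasible EOQ or, if the EOQ is below the tier, at the tier's minimum quantity.
EOQ at €5.16 = 5618.4 (feasible in tier 1): TC = 71,100×€5.16 + (71,100/5618.4)×378 + (5618.4/2)×0.33×€5.16 = €376,443.04.
EOQ at €4.92 = 5753.8 < 10000, so use break Q=10000: TC = 71,100×€4.92 + (71,100/10000.0)×378 + (10000.0/2)×0.33×€4.92 = €360,617.58.
EOQ at €4.84 = 5801.2 < 27000, so use break Q=27000: TC = 71,100×€4.84 + (71,100/27000.0)×378 + (27000.0/2)×0.33×€4.84 = €366,681.60.
Lowest total cost among the candidates is at Q = 10000.0.

TC* ≈ €360,618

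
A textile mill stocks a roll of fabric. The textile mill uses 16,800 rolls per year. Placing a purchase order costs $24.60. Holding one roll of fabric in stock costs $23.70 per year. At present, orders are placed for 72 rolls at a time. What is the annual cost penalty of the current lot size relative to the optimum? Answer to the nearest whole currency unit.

EOQ = √(2DS/H) = √(2 × 16,800 × 24.6 / 23.7) ≈ 186.75.
Cost at Q* = (D/Q*)S + (Q*/2)H = √(2DSH) ≈ $4,426.00.
Cost at Q = 72: (16,800/72)×24.6 + (72/2)×23.7 = $5,740.00 + $853.20 = $6,593.20.
Excess = $6,593.20 − $4,426.00 = $2,167.20.

Extra cost ≈ $2,167 per year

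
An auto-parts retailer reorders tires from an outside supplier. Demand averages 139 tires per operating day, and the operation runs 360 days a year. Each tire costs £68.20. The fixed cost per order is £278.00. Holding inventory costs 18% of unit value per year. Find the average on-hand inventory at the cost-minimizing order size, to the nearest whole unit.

Annual demand D = 139 × 360 = 50,040.
Holding cost H = 0.18 × £68.20 = £12.2760 per unit per year.
The optimal lot size = √(2DS/H) = √(2 × 50,040 × 278 / 12.276) ≈ 1505.45.
Average inventory = Q*/2 ≈ 1505.45 / 2 = 752.727.

Average inventory ≈ 753 tires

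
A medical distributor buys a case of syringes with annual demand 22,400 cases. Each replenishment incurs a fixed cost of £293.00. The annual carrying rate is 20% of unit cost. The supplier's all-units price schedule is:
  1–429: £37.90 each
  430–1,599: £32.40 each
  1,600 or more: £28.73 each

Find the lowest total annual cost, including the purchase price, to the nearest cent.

Holding cost per unit per year at price C is H = 0.20·C.
Candidates are each tier's EOQ (if it falls in that tier) and each price-break quantity.
Tier 1 (£37.90): EOQ = 1315.9 exceeds tier's upper bound 429, so this tier is dominated.
EOQ at £32.40 = 1423.3 (feasible in tier 2): TC = 22,400×£32.40 + (22,400/1423.3)×293 + (1423.3/2)×0.20×£32.40 = £734,982.75.
EOQ at £28.73 = 1511.4 < 1600, so use break Q=1600: TC = 22,400×£28.73 + (22,400/1600.0)×293 + (1600.0/2)×0.20×£28.73 = £652,250.80.
Lowest total cost among the candidates is at Q = 1600.0.

TC* ≈ £652,250.80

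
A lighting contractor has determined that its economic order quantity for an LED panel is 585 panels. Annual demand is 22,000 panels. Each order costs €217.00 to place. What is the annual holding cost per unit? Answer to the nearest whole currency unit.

H ≈ €28

Invert the EOQ relation Q*² = 2DS/H.
From Q* = √(2DS/H): H = 2DS / Q*² = 2 × 22,000 × 217 / 585² = 27.8998.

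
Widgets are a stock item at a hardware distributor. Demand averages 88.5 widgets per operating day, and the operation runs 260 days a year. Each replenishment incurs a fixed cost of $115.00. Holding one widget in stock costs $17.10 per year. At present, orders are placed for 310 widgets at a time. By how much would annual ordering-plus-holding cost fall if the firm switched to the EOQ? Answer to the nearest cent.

Annual demand D = 88.5 × 260 = 23,010.
EOQ = √(2DS/H) = √(2 × 23,010 × 115 / 17.1) ≈ 556.32.
Cost at Q* = (D/Q*)S + (Q*/2)H = √(2DSH) ≈ $9,513.06.
Cost at Q = 310: (23,010/310)×115 + (310/2)×17.1 = $8,535.97 + $2,650.50 = $11,186.47.
Excess = $11,186.47 − $9,513.06 = $1,673.41.

Extra cost ≈ $1,673.41 per year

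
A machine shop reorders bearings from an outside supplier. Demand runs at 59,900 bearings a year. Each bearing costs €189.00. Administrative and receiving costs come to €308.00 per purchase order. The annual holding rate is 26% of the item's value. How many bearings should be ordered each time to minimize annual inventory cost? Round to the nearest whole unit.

Holding cost H = 0.26 × €189.00 = €49.1400 per unit per year.
EOQ = √(2DS / H) = √(2 × 59,900 × 308 / 49.14).
= √(36,898,400 / 49.14) = √750,883.1909 ≈ 866.535.

Q* ≈ 867 bearings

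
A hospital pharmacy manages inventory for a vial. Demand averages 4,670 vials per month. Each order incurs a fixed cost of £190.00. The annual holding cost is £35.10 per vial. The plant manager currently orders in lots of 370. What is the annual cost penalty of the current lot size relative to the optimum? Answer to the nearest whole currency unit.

Extra cost ≈ £7,931 per year

Annual demand D = 4,670 × 12 = 56,040.
EOQ = √(2DS/H) = √(2 × 56,040 × 190 / 35.1) ≈ 778.91.
Cost at Q* = (D/Q*)S + (Q*/2)H = √(2DSH) ≈ £27,339.74.
Cost at Q = 370: (56,040/370)×190 + (370/2)×35.1 = £28,777.30 + £6,493.50 = £35,270.80.
Excess = £35,270.80 − £27,339.74 = £7,931.05.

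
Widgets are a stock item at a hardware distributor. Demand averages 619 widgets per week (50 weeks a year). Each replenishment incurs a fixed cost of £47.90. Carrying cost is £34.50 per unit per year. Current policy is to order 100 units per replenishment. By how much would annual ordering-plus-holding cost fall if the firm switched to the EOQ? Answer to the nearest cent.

Extra cost ≈ £6,436.06 per year

Annual demand D = 619 × 50 = 30,950.
EOQ = √(2DS/H) = √(2 × 30,950 × 47.9 / 34.5) ≈ 293.16.
Cost at Q* = (D/Q*)S + (Q*/2)H = √(2DSH) ≈ £10,113.99.
Cost at Q = 100: (30,950/100)×47.9 + (100/2)×34.5 = £14,825.05 + £1,725.00 = £16,550.05.
Excess = £16,550.05 − £10,113.99 = £6,436.06.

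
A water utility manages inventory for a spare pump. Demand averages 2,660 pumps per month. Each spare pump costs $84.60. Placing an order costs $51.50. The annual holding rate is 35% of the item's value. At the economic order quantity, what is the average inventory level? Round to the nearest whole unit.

Average inventory ≈ 167 pumps

Annual demand D = 2,660 × 12 = 31,920.
Holding cost H = 0.35 × $84.60 = $29.6100 per unit per year.
EOQ = √(2DS/H) = √(2 × 31,920 × 51.5 / 29.61) ≈ 333.22.
Average inventory = Q*/2 ≈ 333.22 / 2 = 166.610.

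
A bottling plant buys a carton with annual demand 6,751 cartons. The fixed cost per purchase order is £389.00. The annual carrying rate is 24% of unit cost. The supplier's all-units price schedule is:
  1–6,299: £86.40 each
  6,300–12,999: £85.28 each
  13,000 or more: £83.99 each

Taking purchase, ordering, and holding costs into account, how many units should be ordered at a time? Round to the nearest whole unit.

Q* ≈ 503 cartons

Holding cost per unit per year at price C is H = 0.24·C.
Candidates are each tier's EOQ (if it falls in that tier) and each price-break quantity.
EOQ at £86.40 = 503.3 (feasible in tier 1): TC = 6,751×£86.40 + (6,751/503.3)×389 + (503.3/2)×0.24×£86.40 = £593,722.45.
EOQ at £85.28 = 506.6 < 6300, so use break Q=6300: TC = 6,751×£85.28 + (6,751/6300.0)×389 + (6300.0/2)×0.24×£85.28 = £640,613.81.
EOQ at £83.99 = 510.5 < 13000, so use break Q=13000: TC = 6,751×£83.99 + (6,751/13000.0)×389 + (13000.0/2)×0.24×£83.99 = £698,242.90.
Lowest total cost is £593,722.45 at Q = 503.3.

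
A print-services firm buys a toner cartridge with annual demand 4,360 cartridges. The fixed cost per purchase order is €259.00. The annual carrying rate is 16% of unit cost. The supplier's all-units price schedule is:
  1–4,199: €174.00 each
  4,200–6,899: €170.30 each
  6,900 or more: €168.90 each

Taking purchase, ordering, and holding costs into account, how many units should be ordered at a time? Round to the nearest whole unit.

Holding cost per unit per year at price C is H = 0.16·C.
For each price level, check whether its EOQ is feasible; otherwise the best quantity at that price is the breakpoint.
EOQ at €174.00 = 284.8 (feasible in tier 1): TC = 4,360×€174.00 + (4,360/284.8)×259 + (284.8/2)×0.16×€174.00 = €766,569.44.
EOQ at €170.30 = 287.9 < 4200, so use break Q=4200: TC = 4,360×€170.30 + (4,360/4200.0)×259 + (4200.0/2)×0.16×€170.30 = €799,997.67.
EOQ at €168.90 = 289.1 < 6900, so use break Q=6900: TC = 4,360×€168.90 + (4,360/6900.0)×259 + (6900.0/2)×0.16×€168.90 = €829,800.46.
Lowest total cost is €766,569.44 at Q = 284.8.

Q* ≈ 285 cartridges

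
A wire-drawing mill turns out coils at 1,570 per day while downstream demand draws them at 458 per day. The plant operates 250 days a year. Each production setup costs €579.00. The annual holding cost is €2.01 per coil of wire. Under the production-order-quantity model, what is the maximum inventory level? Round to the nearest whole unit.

I_max ≈ 6,835 coils

Annual demand D = 458 × 250 = 114,500.
Production build-up factor (1 − d/p) = 1 − 458/1,570 = 0.7083.
Q* = √(2DS / (H(1 − d/p))) = √(2 × 114,500 × 579 / (2.01 × 0.7083)).
= √(132,591,000 / 1.4236) ≈ 9650.647.
Maximum inventory = Q*(1 − d/p) = 9650.647 × 0.7083 ≈ 6835.363.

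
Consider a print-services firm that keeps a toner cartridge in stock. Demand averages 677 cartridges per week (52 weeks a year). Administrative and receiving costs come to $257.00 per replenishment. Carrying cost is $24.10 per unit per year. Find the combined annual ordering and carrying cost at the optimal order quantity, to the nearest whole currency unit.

Annual demand D = 677 × 52 = 35,204.
Q* = √(2DS/H) = √(2 × 35,204 × 257 / 24.1) ≈ 866.50.
At Q*, ordering cost (D/Q*)S equals holding cost (Q*/2)H, each = √(DSH/2).
Minimum total = √(2DSH) = √(2 × 35,204 × 257 × 24.1) ≈ 20882.673.

TC* ≈ $20,883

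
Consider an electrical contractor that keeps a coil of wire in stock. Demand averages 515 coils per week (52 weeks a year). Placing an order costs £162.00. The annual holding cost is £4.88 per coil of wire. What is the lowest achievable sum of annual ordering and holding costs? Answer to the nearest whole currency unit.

Annual demand D = 515 × 52 = 26,780.
The optimal lot size = √(2DS/H) = √(2 × 26,780 × 162 / 4.88) ≈ 1333.42.
At the optimum the two cost components are equal, so total cost = 2·(Q*/2)H = Q*·H.
Minimum total = √(2DSH) = √(2 × 26,780 × 162 × 4.88) ≈ 6507.103.

TC* ≈ £6,507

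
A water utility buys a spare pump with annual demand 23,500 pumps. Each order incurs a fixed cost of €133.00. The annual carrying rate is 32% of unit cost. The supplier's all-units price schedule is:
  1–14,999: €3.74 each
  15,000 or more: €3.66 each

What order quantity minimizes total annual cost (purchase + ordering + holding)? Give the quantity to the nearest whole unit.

Q* ≈ 2,285 pumps

Holding cost per unit per year at price C is H = 0.32·C.
Candidates are each tier's EOQ (if it falls in that tier) and each price-break quantity.
EOQ at €3.74 = 2285.4 (feasible in tier 1): TC = 23,500×€3.74 + (23,500/2285.4)×133 + (2285.4/2)×0.32×€3.74 = €90,625.18.
EOQ at €3.66 = 2310.3 < 15000, so use break Q=15000: TC = 23,500×€3.66 + (23,500/15000.0)×133 + (15000.0/2)×0.32×€3.66 = €95,002.37.
Lowest total cost is €90,625.18 at Q = 2285.4.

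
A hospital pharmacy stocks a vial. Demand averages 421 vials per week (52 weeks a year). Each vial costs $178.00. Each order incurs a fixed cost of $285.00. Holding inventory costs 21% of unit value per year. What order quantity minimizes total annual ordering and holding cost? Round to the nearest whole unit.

Q* ≈ 578 vials

Annual demand D = 421 × 52 = 21,892.
Holding cost H = 0.21 × $178.00 = $37.3800 per unit per year.
EOQ = √(2DS / H) = √(2 × 21,892 × 285 / 37.38).
= √(12,478,440 / 37.38) = √333,826.6453 ≈ 577.777.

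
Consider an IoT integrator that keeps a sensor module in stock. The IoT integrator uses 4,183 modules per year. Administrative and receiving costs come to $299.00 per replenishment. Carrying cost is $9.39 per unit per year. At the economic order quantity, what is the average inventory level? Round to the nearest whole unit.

EOQ = √(2DS/H) = √(2 × 4,183 × 299 / 9.39) ≈ 516.13.
Average inventory = Q*/2 ≈ 516.13 / 2 = 258.067.

Average inventory ≈ 258 modules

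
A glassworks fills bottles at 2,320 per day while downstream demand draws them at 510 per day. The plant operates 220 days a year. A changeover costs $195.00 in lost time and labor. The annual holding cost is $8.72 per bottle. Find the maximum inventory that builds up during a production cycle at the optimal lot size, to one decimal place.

Annual demand D = 510 × 220 = 112,200.
Production build-up factor (1 − d/p) = 1 − 510/2,320 = 0.7802.
Q* = √(2DS / (H(1 − d/p))) = √(2 × 112,200 × 195 / (8.72 × 0.7802)).
= √(43,758,000 / 6.8031) ≈ 2536.152.
Maximum inventory = Q*(1 − d/p) = 2536.152 × 0.7802 ≈ 1978.635.

I_max ≈ 1,978.6 bottles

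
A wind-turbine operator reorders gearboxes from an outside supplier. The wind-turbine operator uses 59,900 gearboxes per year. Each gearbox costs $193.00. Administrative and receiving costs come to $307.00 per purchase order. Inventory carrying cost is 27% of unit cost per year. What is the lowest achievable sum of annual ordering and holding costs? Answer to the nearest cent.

Holding cost H = 0.27 × $193.00 = $52.1100 per unit per year.
Q* = √(2DS/H) = √(2 × 59,900 × 307 / 52.11) ≈ 840.11.
At Q*, ordering cost (D/Q*)S equals holding cost (Q*/2)H, each = √(DSH/2).
Minimum total = √(2DSH) = √(2 × 59,900 × 307 × 52.11) ≈ 43778.223.

TC* ≈ $43,778.22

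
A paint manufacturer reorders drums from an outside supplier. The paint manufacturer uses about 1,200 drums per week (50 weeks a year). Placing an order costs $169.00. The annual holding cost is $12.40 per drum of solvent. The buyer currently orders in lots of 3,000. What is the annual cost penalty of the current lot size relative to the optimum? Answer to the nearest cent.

Annual demand D = 1,200 × 50 = 60,000.
EOQ = √(2DS/H) = √(2 × 60,000 × 169 / 12.4) ≈ 1278.86.
Cost at Q* = (D/Q*)S + (Q*/2)H = √(2DSH) ≈ $15,857.87.
Cost at Q = 3,000: (60,000/3,000)×169 + (3,000/2)×12.4 = $3,380.00 + $18,600.00 = $21,980.00.
Excess = $21,980.00 − $15,857.87 = $6,122.13.

Extra cost ≈ $6,122.13 per year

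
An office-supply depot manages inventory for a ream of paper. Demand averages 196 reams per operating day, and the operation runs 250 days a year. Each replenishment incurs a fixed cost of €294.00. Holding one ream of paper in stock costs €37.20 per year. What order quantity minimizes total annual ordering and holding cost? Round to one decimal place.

Annual demand D = 196 × 250 = 49,000.
EOQ = √(2DS / H) = √(2 × 49,000 × 294 / 37.2).
= √(28,812,000 / 37.2) = √774,516.129 ≈ 880.066.

Q* ≈ 880.1 reams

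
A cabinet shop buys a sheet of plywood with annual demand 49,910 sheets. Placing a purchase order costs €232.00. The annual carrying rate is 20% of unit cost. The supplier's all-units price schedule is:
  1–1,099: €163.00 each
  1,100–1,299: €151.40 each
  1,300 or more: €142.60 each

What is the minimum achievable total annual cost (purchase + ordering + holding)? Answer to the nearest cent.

TC* ≈ €7,144,611.02

Holding cost per unit per year at price C is H = 0.20·C.
Candidates are each tier's EOQ (if it falls in that tier) and each price-break quantity.
EOQ at €163.00 = 842.8 (feasible in tier 1): TC = 49,910×€163.00 + (49,910/842.8)×232 + (842.8/2)×0.20×€163.00 = €8,162,806.51.
EOQ at €151.40 = 874.5 < 1100, so use break Q=1100: TC = 49,910×€151.40 + (49,910/1100.0)×232 + (1100.0/2)×0.20×€151.40 = €7,583,554.47.
EOQ at €142.60 = 901.1 < 1300, so use break Q=1300: TC = 49,910×€142.60 + (49,910/1300.0)×232 + (1300.0/2)×0.20×€142.60 = €7,144,611.02.
Lowest total cost among the candidates is at Q = 1300.0.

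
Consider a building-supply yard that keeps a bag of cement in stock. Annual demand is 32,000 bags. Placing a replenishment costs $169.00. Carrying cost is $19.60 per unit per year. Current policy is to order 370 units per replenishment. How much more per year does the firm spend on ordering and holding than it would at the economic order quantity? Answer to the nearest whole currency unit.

Extra cost ≈ $3,682 per year

EOQ = √(2DS/H) = √(2 × 32,000 × 169 / 19.6) ≈ 742.86.
Cost at Q* = (D/Q*)S + (Q*/2)H = √(2DSH) ≈ $14,560.00.
Cost at Q = 370: (32,000/370)×169 + (370/2)×19.6 = $14,616.22 + $3,626.00 = $18,242.22.
Excess = $18,242.22 − $14,560.00 = $3,682.22.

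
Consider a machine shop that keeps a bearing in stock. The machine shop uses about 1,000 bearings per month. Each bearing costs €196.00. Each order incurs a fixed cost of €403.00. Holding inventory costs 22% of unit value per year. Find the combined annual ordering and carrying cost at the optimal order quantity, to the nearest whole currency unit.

TC* ≈ €20,422

Annual demand D = 1,000 × 12 = 12,000.
Holding cost H = 0.22 × €196.00 = €43.1200 per unit per year.
EOQ = √(2DS/H) = √(2 × 12,000 × 403 / 43.12) ≈ 473.61.
At Q*, ordering cost (D/Q*)S equals holding cost (Q*/2)H, each = √(DSH/2).
Minimum total = √(2DSH) = √(2 × 12,000 × 403 × 43.12) ≈ 20421.965.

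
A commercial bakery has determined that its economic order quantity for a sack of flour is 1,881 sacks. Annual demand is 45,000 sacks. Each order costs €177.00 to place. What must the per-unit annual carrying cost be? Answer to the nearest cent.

H ≈ €4.50

Invert the EOQ relation Q*² = 2DS/H.
From Q* = √(2DS/H): H = 2DS / Q*² = 2 × 45,000 × 177 / 1,881² = 4.5023.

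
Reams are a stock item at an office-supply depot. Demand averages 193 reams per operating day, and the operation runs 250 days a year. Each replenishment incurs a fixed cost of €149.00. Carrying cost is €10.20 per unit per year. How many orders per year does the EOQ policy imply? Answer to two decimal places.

N ≈ 40.64 orders per year

Annual demand D = 193 × 250 = 48,250.
EOQ = √(2DS/H) = √(2 × 48,250 × 149 / 10.2) ≈ 1187.29.
Orders per year = D / Q* = 48,250 / 1187.29 ≈ 40.639.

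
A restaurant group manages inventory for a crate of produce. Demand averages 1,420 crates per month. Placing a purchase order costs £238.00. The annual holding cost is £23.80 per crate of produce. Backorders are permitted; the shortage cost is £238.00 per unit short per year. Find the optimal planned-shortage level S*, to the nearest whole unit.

S* ≈ 56 crates

Annual demand D = 1,420 × 12 = 17,040.
With planned backorders, Q* = √(2DS/H) · √((H+B)/B).
√(2DS/H) = √(2 × 17,040 × 238 / 23.8) = 583.781.
√((H+B)/B) = √((23.8+238)/238) = 1.0488.
Q* ≈ 612.274.
S* = Q* · H/(H+B) = 612.274 × 23.8/261.8 ≈ 55.661.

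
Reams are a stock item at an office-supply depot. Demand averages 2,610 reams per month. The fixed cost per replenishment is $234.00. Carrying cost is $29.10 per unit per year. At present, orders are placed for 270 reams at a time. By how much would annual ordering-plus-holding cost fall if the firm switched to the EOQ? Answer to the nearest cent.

Extra cost ≈ $10,419.64 per year

Annual demand D = 2,610 × 12 = 31,320.
EOQ = √(2DS/H) = √(2 × 31,320 × 234 / 29.1) ≈ 709.72.
Cost at Q* = (D/Q*)S + (Q*/2)H = √(2DSH) ≈ $20,652.86.
Cost at Q = 270: (31,320/270)×234 + (270/2)×29.1 = $27,144.00 + $3,928.50 = $31,072.50.
Excess = $31,072.50 − $20,652.86 = $10,419.64.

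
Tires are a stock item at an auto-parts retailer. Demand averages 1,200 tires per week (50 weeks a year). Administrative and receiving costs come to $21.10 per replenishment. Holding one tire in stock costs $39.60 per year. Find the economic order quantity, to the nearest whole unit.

Q* ≈ 253 tires

Annual demand D = 1,200 × 50 = 60,000.
EOQ = √(2DS / H) = √(2 × 60,000 × 21.1 / 39.6).
= √(2,532,000 / 39.6) = √63,939.3939 ≈ 252.862.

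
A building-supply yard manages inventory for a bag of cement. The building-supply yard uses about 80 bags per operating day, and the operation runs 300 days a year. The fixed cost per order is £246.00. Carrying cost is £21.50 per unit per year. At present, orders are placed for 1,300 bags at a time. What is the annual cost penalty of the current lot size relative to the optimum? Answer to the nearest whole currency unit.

Annual demand D = 80 × 300 = 24,000.
EOQ = √(2DS/H) = √(2 × 24,000 × 246 / 21.5) ≈ 741.09.
Cost at Q* = (D/Q*)S + (Q*/2)H = √(2DSH) ≈ £15,933.36.
Cost at Q = 1,300: (24,000/1,300)×246 + (1,300/2)×21.5 = £4,541.54 + £13,975.00 = £18,516.54.
Excess = £18,516.54 − £15,933.36 = £2,583.18.

Extra cost ≈ £2,583 per year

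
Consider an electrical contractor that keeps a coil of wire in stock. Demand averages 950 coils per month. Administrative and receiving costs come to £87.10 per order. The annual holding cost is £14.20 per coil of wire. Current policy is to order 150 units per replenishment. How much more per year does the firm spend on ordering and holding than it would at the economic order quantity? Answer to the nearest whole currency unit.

Extra cost ≈ £2,374 per year

Annual demand D = 950 × 12 = 11,400.
EOQ = √(2DS/H) = √(2 × 11,400 × 87.1 / 14.2) ≈ 373.97.
Cost at Q* = (D/Q*)S + (Q*/2)H = √(2DSH) ≈ £5,310.32.
Cost at Q = 150: (11,400/150)×87.1 + (150/2)×14.2 = £6,619.60 + £1,065.00 = £7,684.60.
Excess = £7,684.60 − £5,310.32 = £2,374.28.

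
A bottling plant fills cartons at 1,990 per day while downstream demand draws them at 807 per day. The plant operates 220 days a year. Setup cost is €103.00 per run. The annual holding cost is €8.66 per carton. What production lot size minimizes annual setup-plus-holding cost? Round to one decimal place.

Q* ≈ 2,665.4 cartons

Annual demand D = 807 × 220 = 177,540.
Production build-up factor (1 − d/p) = 1 − 807/1,990 = 0.5945.
Q* = √(2DS / (H(1 − d/p))) = √(2 × 177,540 × 103 / (8.66 × 0.5945)).
= √(36,573,240 / 5.1481) ≈ 2665.367.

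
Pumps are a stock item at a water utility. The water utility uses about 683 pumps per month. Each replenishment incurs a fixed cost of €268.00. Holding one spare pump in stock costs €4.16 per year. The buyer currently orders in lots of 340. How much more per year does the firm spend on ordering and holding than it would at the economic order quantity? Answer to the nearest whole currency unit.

Annual demand D = 683 × 12 = 8,196.
EOQ = √(2DS/H) = √(2 × 8,196 × 268 / 4.16) ≈ 1027.63.
Cost at Q* = (D/Q*)S + (Q*/2)H = √(2DSH) ≈ €4,274.94.
Cost at Q = 340: (8,196/340)×268 + (340/2)×4.16 = €6,460.38 + €707.20 = €7,167.58.
Excess = €7,167.58 − €4,274.94 = €2,892.64.

Extra cost ≈ €2,893 per year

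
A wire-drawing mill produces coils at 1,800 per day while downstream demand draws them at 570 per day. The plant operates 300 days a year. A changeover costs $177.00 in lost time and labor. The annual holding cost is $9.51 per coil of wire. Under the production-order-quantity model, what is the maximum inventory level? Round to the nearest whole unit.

I_max ≈ 2,086 coils

Annual demand D = 570 × 300 = 171,000.
Production build-up factor (1 − d/p) = 1 − 570/1,800 = 0.6833.
Q* = √(2DS / (H(1 − d/p))) = √(2 × 171,000 × 177 / (9.51 × 0.6833)).
= √(60,534,000 / 6.4985) ≈ 3052.060.
Maximum inventory = Q*(1 − d/p) = 3052.060 × 0.6833 ≈ 2085.575.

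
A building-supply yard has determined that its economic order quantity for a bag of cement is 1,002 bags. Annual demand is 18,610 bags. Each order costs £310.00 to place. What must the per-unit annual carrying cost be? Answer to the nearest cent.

H ≈ £11.49

Invert the EOQ relation Q*² = 2DS/H.
From Q* = √(2DS/H): H = 2DS / Q*² = 2 × 18,610 × 310 / 1,002² = 11.4922.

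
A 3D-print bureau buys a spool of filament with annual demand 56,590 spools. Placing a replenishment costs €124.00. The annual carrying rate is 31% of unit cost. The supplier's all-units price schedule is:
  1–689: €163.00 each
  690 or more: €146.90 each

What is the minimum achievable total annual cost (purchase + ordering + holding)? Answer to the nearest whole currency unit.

TC* ≈ €8,338,952

Holding cost per unit per year at price C is H = 0.31·C.
For each price level, check whether its EOQ is feasible; otherwise the best quantity at that price is the breakpoint.
EOQ at €163.00 = 527.0 (feasible in tier 1): TC = 56,590×€163.00 + (56,590/527.0)×124 + (527.0/2)×0.31×€163.00 = €9,250,799.95.
EOQ at €146.90 = 555.1 < 690, so use break Q=690: TC = 56,590×€146.90 + (56,590/690.0)×124 + (690.0/2)×0.31×€146.90 = €8,338,951.75.
Lowest total cost among the candidates is at Q = 690.0.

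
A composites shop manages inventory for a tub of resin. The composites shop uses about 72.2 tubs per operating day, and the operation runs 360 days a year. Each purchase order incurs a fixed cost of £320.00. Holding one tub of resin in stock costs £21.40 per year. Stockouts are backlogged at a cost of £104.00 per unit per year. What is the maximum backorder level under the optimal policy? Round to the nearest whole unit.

S* ≈ 165 tubs

Annual demand D = 72.2 × 360 = 25,992.
With planned backorders, Q* = √(2DS/H) · √((H+B)/B).
√(2DS/H) = √(2 × 25,992 × 320 / 21.4) = 881.664.
√((H+B)/B) = √((21.4+104)/104) = 1.0981.
Q* ≈ 968.133.
S* = Q* · H/(H+B) = 968.133 × 21.4/125.4 ≈ 165.216.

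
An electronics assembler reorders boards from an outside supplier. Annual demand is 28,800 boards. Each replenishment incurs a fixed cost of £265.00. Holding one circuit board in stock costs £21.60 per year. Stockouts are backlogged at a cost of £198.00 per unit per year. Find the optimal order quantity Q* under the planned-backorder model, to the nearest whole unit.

Q* ≈ 885 boards

With planned backorders, Q* = √(2DS/H) · √((H+B)/B).
√(2DS/H) = √(2 × 28,800 × 265 / 21.6) = 840.635.
√((H+B)/B) = √((21.6+198)/198) = 1.0531.
Q* ≈ 885.301.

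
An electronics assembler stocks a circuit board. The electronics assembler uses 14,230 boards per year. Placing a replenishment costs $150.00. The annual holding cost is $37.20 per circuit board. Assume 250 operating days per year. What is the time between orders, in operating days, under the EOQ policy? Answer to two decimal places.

T ≈ 5.95 days

Q* = √(2DS/H) = √(2 × 14,230 × 150 / 37.2) ≈ 338.76.
Cycle time = Q*/D × 250 = 338.76 / 14,230 × 250 ≈ 5.952 days.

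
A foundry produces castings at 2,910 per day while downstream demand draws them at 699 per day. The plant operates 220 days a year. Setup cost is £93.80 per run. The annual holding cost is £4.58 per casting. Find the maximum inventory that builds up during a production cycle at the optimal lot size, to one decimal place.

I_max ≈ 2,187.7 castings

Annual demand D = 699 × 220 = 153,780.
Production build-up factor (1 − d/p) = 1 − 699/2,910 = 0.7598.
Q* = √(2DS / (H(1 − d/p))) = √(2 × 153,780 × 93.8 / (4.58 × 0.7598)).
= √(28,849,128 / 3.4799) ≈ 2879.292.
Maximum inventory = Q*(1 − d/p) = 2879.292 × 0.7598 ≈ 2187.668.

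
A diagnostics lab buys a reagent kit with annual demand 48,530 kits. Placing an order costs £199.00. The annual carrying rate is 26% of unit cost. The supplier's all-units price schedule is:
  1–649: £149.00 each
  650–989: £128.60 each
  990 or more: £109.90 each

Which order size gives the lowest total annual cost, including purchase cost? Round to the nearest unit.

Q* ≈ 990 kits

Holding cost per unit per year at price C is H = 0.26·C.
Evaluate total cost at each tier's feasible EOQ or, if the EOQ is below the tier, at the tier's minimum quantity.
Tier 1 (£149.00): EOQ = 706.1 exceeds tier's upper bound 649, so this tier is dominated.
EOQ at £128.60 = 760.0 (feasible in tier 2): TC = 48,530×£128.60 + (48,530/760.0)×199 + (760.0/2)×0.26×£128.60 = £6,266,370.88.
EOQ at £109.90 = 822.2 < 990, so use break Q=990: TC = 48,530×£109.90 + (48,530/990.0)×199 + (990.0/2)×0.26×£109.90 = £5,357,346.15.
Lowest total cost is £5,357,346.15 at Q = 990.0.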